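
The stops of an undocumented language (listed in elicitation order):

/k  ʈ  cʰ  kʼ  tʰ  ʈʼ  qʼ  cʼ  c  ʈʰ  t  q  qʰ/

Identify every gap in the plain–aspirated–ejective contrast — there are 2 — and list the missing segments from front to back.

/tʼ/, /kʰ/

Plain: /t/ (alveolar), /ʈ/ (retroflex), /c/ (palatal), /k/ (velar), /q/ (uvular).
Aspirated: /tʰ/ (alveolar), /ʈʰ/ (retroflex), /cʰ/ (palatal), /qʰ/ (uvular).
Ejective: /ʈʼ/ (retroflex), /cʼ/ (palatal), /kʼ/ (velar), /qʼ/ (uvular).
Gaps, from front to back: alveolar lacks ejective (/tʼ/); velar lacks aspirated (/kʰ/).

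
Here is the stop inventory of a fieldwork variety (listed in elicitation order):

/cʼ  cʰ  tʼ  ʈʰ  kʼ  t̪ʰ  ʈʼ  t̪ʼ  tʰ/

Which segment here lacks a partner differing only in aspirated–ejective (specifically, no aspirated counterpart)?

/kʼ/

Dental: /t̪ʰ/ ~ /t̪ʼ/
Alveolar: /tʰ/ ~ /tʼ/
Retroflex: /ʈʰ/ ~ /ʈʼ/
Palatal: /cʰ/ ~ /cʼ/
Velar: only /kʼ/ (ejective); no aspirated partner.
So /kʼ/ is the unpaired segment.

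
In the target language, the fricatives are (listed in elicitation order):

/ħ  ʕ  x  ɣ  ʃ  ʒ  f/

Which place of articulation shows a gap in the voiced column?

labiodental: voiceless /f/, voiced —.
postalveolar: voiceless /ʃ/, voiced /ʒ/.
velar: voiceless /x/, voiced /ɣ/.
pharyngeal: voiceless /ħ/, voiced /ʕ/.
Every place of articulation has a voiced member except labiodental, where /v/ would be expected.

labiodental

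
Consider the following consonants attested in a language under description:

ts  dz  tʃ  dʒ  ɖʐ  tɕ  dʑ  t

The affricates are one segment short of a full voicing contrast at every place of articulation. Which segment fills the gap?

alveolar: voiceless /ts/, voiced /dz/.
postalveolar: voiceless /tʃ/, voiced /dʒ/.
retroflex: voiceless —, voiced /ɖʐ/.
alveolo-palatal: voiceless /tɕ/, voiced /dʑ/.
The retroflex row has no voiceless member, so the gap is the voiceless retroflex affricate /ʈʂ/.

/ʈʂ/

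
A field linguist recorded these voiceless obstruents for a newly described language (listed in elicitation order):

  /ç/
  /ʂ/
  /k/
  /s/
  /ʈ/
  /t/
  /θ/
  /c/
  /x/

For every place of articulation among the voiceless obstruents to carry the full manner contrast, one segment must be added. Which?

/t̪/

dental: stop —, fricative /θ/.
alveolar: stop /t/, fricative /s/.
retroflex: stop /ʈ/, fricative /ʂ/.
palatal: stop /c/, fricative /ç/.
velar: stop /k/, fricative /x/.
The dental row has no stop member, so the gap is the dental stop /t̪/.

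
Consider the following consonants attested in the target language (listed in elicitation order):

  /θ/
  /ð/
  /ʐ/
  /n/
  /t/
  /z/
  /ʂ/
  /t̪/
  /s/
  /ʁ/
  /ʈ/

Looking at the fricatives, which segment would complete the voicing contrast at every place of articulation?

/χ/

Voiceless: /θ/ (dental), /s/ (alveolar), /ʂ/ (retroflex).
Voiced: /ð/ (dental), /z/ (alveolar), /ʐ/ (retroflex), /ʁ/ (uvular).
The uvular row has no voiceless member, so the gap is the voiceless uvular fricative /χ/.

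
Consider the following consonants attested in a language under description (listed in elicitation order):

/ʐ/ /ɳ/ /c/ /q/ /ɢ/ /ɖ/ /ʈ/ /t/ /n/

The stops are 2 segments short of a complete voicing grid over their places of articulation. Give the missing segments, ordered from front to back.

/d/, /ɟ/

Voiceless: /t/ (alveolar), /ʈ/ (retroflex), /c/ (palatal), /q/ (uvular).
Voiced: /ɖ/ (retroflex), /ɢ/ (uvular).
Gaps, from front to back: alveolar lacks voiced (/d/); palatal lacks voiced (/ɟ/).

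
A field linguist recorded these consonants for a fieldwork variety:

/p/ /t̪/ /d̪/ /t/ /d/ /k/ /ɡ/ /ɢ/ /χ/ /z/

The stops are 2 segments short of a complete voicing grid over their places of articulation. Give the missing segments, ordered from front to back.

/b/, /q/

bilabial: voiceless /p/, voiced —.
dental: voiceless /t̪/, voiced /d̪/.
alveolar: voiceless /t/, voiced /d/.
velar: voiceless /k/, voiced /ɡ/.
uvular: voiceless —, voiced /ɢ/.
Gaps, from front to back: bilabial lacks voiced (/b/); uvular lacks voiceless (/q/).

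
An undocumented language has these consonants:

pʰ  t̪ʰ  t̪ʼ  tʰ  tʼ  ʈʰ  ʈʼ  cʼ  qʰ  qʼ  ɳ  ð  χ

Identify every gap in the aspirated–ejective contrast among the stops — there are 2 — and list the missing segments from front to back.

place of articulation  aspirated  ejective
bilabial          pʰ        —       
dental            t̪ʰ       t̪ʼ     
alveolar          tʰ        tʼ      
retroflex         ʈʰ        ʈʼ      
palatal           —         cʼ      
uvular            qʰ        qʼ      
Gaps, from front to back: bilabial lacks ejective (/pʼ/); palatal lacks aspirated (/cʰ/).

/pʼ/, /cʰ/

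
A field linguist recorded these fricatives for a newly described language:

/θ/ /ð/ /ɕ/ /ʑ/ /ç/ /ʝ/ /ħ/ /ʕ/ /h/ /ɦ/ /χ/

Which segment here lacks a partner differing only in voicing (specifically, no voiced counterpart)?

/χ/

Dental: /θ/ ~ /ð/
Alveolo-palatal: /ɕ/ ~ /ʑ/
Palatal: /ç/ ~ /ʝ/
Pharyngeal: /ħ/ ~ /ʕ/
Glottal: /h/ ~ /ɦ/
Uvular: only /χ/ (voiceless); no voiced partner.
So /χ/ is the unpaired segment.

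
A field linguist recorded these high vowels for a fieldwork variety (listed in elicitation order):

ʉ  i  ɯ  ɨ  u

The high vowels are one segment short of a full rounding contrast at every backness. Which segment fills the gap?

backness          unrounded  rounded 
front             i         —       
central           ɨ         ʉ       
back              ɯ         u       
The front row has no rounded member, so the gap is the front rounded vowel /y/.

/y/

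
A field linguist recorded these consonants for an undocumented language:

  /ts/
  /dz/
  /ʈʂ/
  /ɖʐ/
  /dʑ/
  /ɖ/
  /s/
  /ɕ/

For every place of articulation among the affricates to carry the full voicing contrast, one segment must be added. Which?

place of articulation  voiceless  voiced  
alveolar          ts        dz      
retroflex         ʈʂ        ɖʐ      
alveolo-palatal   —         dʑ      
The alveolo-palatal row has no voiceless member, so the gap is the voiceless alveolo-palatal affricate /tɕ/.

/tɕ/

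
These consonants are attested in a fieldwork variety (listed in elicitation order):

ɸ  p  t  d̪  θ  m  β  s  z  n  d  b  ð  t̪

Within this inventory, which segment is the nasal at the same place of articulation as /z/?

/z/ is a voiced alveolar fricative.
The nasal at the same place is an alveolar nasal — in this inventory, /n/.

/n/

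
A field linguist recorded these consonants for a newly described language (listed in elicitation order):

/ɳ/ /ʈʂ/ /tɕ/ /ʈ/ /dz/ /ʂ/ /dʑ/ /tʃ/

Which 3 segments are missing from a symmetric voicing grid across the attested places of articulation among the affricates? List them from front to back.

/ts/, /dʒ/, /ɖʐ/

Voiceless: /tʃ/ (postalveolar), /ʈʂ/ (retroflex), /tɕ/ (alveolo-palatal).
Voiced: /dz/ (alveolar), /dʑ/ (alveolo-palatal).
Gaps, from front to back: alveolar lacks voiceless (/ts/); postalveolar lacks voiced (/dʒ/); retroflex lacks voiced (/ɖʐ/).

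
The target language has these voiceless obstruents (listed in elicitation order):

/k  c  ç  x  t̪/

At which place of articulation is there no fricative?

dental

Stop: /t̪/ (dental), /c/ (palatal), /k/ (velar).
Fricative: /ç/ (palatal), /x/ (velar).
Every place of articulation has a fricative member except dental, where /θ/ would be expected.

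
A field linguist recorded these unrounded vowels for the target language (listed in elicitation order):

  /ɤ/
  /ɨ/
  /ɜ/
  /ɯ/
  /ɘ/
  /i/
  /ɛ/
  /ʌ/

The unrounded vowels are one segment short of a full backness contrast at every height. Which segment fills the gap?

/e/

Front: /i/ (high), /ɛ/ (low-mid).
Central: /ɨ/ (high), /ɘ/ (high-mid), /ɜ/ (low-mid).
Back: /ɯ/ (high), /ɤ/ (high-mid), /ʌ/ (low-mid).
The high-mid row has no front member, so the gap is the high-mid front unrounded vowel /e/.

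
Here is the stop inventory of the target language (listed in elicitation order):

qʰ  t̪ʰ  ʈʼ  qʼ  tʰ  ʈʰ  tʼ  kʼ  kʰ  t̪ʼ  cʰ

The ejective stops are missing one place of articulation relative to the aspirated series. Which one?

palatal

dental: aspirated /t̪ʰ/, ejective /t̪ʼ/.
alveolar: aspirated /tʰ/, ejective /tʼ/.
retroflex: aspirated /ʈʰ/, ejective /ʈʼ/.
palatal: aspirated /cʰ/, ejective —.
velar: aspirated /kʰ/, ejective /kʼ/.
uvular: aspirated /qʰ/, ejective /qʼ/.
Every place of articulation has an ejective member except palatal, where /cʼ/ would be expected.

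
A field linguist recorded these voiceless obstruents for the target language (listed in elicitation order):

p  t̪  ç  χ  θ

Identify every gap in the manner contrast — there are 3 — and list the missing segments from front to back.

/ɸ/, /c/, /q/

bilabial: stop /p/, fricative —.
dental: stop /t̪/, fricative /θ/.
palatal: stop —, fricative /ç/.
uvular: stop —, fricative /χ/.
Gaps, from front to back: bilabial lacks fricative (/ɸ/); palatal lacks stop (/c/); uvular lacks stop (/q/).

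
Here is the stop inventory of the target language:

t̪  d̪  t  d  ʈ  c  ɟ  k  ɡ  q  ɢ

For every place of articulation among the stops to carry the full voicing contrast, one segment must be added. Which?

/ɖ/

place of articulation  voiceless  voiced  
dental            t̪        d̪      
alveolar          t         d       
retroflex         ʈ         —       
palatal           c         ɟ       
velar             k         ɡ       
uvular            q         ɢ       
The retroflex row has no voiced member, so the gap is the voiced retroflex stop /ɖ/.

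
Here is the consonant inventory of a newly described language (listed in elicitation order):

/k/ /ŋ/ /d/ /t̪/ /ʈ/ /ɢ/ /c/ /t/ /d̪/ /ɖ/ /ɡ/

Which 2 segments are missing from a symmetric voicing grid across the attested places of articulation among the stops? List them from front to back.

dental: voiceless /t̪/, voiced /d̪/.
alveolar: voiceless /t/, voiced /d/.
retroflex: voiceless /ʈ/, voiced /ɖ/.
palatal: voiceless /c/, voiced —.
velar: voiceless /k/, voiced /ɡ/.
uvular: voiceless —, voiced /ɢ/.
Gaps, from front to back: palatal lacks voiced (/ɟ/); uvular lacks voiceless (/q/).

/ɟ/, /q/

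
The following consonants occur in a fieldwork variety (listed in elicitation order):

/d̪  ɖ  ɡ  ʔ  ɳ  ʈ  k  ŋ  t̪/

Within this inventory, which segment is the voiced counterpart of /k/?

/k/ is a voiceless velar stop.
The voiced counterpart is a voiced velar stop — in this inventory, /ɡ/.

/ɡ/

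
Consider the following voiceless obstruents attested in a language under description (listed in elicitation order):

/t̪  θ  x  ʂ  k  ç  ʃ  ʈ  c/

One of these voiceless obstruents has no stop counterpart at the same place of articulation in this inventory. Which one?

/ʃ/

Dental: /t̪/ ~ /θ/
Retroflex: /ʈ/ ~ /ʂ/
Palatal: /c/ ~ /ç/
Velar: /k/ ~ /x/
Postalveolar: only /ʃ/ (fricative); no stop partner.
So /ʃ/ is the unpaired segment.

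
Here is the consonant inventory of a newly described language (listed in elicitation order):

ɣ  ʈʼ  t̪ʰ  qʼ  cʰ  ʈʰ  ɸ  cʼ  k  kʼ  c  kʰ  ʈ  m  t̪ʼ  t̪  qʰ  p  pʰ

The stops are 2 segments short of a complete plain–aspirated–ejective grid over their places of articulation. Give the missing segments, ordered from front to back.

place of articulation  plain     aspirated  ejective
bilabial          p         pʰ        —       
dental            t̪        t̪ʰ       t̪ʼ     
retroflex         ʈ         ʈʰ        ʈʼ      
palatal           c         cʰ        cʼ      
velar             k         kʰ        kʼ      
uvular            —         qʰ        qʼ      
Gaps, from front to back: bilabial lacks ejective (/pʼ/); uvular lacks plain (/q/).

/pʼ/, /q/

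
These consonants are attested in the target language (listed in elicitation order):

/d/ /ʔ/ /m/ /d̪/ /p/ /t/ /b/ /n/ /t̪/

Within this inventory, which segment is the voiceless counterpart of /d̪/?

/d̪/ is a voiced dental stop.
The voiceless counterpart is a voiceless dental stop — in this inventory, /t̪/.

/t̪/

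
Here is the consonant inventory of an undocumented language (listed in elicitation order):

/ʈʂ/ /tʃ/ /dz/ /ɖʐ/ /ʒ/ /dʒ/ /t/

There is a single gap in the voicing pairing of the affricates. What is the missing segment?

Voiceless: /tʃ/ (postalveolar), /ʈʂ/ (retroflex).
Voiced: /dz/ (alveolar), /dʒ/ (postalveolar), /ɖʐ/ (retroflex).
The alveolar row has no voiceless member, so the gap is the voiceless alveolar affricate /ts/.

/ts/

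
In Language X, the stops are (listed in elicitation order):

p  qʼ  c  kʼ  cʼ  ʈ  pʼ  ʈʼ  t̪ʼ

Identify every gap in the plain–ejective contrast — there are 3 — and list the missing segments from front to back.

Plain: /p/ (bilabial), /ʈ/ (retroflex), /c/ (palatal).
Ejective: /pʼ/ (bilabial), /t̪ʼ/ (dental), /ʈʼ/ (retroflex), /cʼ/ (palatal), /kʼ/ (velar), /qʼ/ (uvular).
Gaps, from front to back: dental lacks plain (/t̪/); velar lacks plain (/k/); uvular lacks plain (/q/).

/t̪/, /k/, /q/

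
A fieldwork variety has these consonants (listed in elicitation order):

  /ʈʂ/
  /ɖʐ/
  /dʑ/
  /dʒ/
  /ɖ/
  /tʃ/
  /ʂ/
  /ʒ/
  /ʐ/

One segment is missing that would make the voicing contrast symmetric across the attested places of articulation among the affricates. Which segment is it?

postalveolar: voiceless /tʃ/, voiced /dʒ/.
retroflex: voiceless /ʈʂ/, voiced /ɖʐ/.
alveolo-palatal: voiceless —, voiced /dʑ/.
The alveolo-palatal row has no voiceless member, so the gap is the voiceless alveolo-palatal affricate /tɕ/.

/tɕ/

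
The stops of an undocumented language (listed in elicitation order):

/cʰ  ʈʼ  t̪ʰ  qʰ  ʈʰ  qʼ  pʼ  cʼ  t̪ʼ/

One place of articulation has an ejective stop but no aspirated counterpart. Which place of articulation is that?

bilabial

place of articulation  aspirated  ejective
bilabial          —         pʼ      
dental            t̪ʰ       t̪ʼ     
retroflex         ʈʰ        ʈʼ      
palatal           cʰ        cʼ      
uvular            qʰ        qʼ      
Every place of articulation has an aspirated member except bilabial, where /pʰ/ would be expected.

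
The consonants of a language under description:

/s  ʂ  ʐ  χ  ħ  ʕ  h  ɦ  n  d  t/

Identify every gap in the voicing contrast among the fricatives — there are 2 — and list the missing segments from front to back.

alveolar: voiceless /s/, voiced —.
retroflex: voiceless /ʂ/, voiced /ʐ/.
uvular: voiceless /χ/, voiced —.
pharyngeal: voiceless /ħ/, voiced /ʕ/.
glottal: voiceless /h/, voiced /ɦ/.
Gaps, from front to back: alveolar lacks voiced (/z/); uvular lacks voiced (/ʁ/).

/z/, /ʁ/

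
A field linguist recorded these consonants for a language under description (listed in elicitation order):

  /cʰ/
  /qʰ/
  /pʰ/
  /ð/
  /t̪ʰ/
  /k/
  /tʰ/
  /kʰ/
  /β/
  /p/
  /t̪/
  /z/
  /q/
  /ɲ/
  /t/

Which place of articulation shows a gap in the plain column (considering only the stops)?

bilabial: plain /p/, aspirated /pʰ/.
dental: plain /t̪/, aspirated /t̪ʰ/.
alveolar: plain /t/, aspirated /tʰ/.
palatal: plain —, aspirated /cʰ/.
velar: plain /k/, aspirated /kʰ/.
uvular: plain /q/, aspirated /qʰ/.
Every place of articulation has a plain member except palatal, where /c/ would be expected.

palatal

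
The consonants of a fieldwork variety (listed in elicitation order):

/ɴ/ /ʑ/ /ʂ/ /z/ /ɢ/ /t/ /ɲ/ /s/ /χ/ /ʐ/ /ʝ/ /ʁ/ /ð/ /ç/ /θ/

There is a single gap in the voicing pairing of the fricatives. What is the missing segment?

Voiceless: /θ/ (dental), /s/ (alveolar), /ʂ/ (retroflex), /ç/ (palatal), /χ/ (uvular).
Voiced: /ð/ (dental), /z/ (alveolar), /ʐ/ (retroflex), /ʑ/ (alveolo-palatal), /ʝ/ (palatal), /ʁ/ (uvular).
The alveolo-palatal row has no voiceless member, so the gap is the voiceless alveolo-palatal fricative /ɕ/.

/ɕ/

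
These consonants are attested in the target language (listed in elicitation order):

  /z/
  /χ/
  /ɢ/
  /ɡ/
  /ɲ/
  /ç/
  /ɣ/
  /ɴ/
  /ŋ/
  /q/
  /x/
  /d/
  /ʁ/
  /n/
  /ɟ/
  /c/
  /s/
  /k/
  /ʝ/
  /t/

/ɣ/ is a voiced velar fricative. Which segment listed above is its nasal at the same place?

The nasal at the same place is a velar nasal — in this inventory, /ŋ/.

/ŋ/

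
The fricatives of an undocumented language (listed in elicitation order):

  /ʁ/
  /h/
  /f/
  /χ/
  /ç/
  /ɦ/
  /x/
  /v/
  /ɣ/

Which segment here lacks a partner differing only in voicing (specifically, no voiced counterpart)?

Labiodental: /f/ ~ /v/
Velar: /x/ ~ /ɣ/
Uvular: /χ/ ~ /ʁ/
Glottal: /h/ ~ /ɦ/
Palatal: only /ç/ (voiceless); no voiced partner.
So /ç/ is the unpaired segment.

/ç/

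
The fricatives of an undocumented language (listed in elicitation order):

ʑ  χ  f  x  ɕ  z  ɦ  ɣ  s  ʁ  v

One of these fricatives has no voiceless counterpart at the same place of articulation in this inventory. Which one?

/ɦ/

Labiodental: /f/ ~ /v/
Alveolar: /s/ ~ /z/
Alveolo-palatal: /ɕ/ ~ /ʑ/
Velar: /x/ ~ /ɣ/
Uvular: /χ/ ~ /ʁ/
Glottal: only /ɦ/ (voiced); no voiceless partner.
So /ɦ/ is the unpaired segment.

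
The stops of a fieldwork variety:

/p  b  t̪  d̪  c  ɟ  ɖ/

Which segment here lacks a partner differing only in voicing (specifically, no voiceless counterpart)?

/ɖ/

Bilabial: /p/ ~ /b/
Dental: /t̪/ ~ /d̪/
Palatal: /c/ ~ /ɟ/
Retroflex: only /ɖ/ (voiced); no voiceless partner.
So /ɖ/ is the unpaired segment.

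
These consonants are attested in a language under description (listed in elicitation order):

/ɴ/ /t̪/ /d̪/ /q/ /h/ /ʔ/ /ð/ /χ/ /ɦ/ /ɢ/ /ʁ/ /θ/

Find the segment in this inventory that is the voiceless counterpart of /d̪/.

/t̪/

/d̪/ is a voiced dental stop.
The voiceless counterpart is a voiceless dental stop — in this inventory, /t̪/.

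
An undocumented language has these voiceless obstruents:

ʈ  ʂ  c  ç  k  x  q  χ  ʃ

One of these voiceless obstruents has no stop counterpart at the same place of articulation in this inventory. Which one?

/ʃ/

Retroflex: /ʈ/ ~ /ʂ/
Palatal: /c/ ~ /ç/
Velar: /k/ ~ /x/
Uvular: /q/ ~ /χ/
Postalveolar: only /ʃ/ (fricative); no stop partner.
So /ʃ/ is the unpaired segment.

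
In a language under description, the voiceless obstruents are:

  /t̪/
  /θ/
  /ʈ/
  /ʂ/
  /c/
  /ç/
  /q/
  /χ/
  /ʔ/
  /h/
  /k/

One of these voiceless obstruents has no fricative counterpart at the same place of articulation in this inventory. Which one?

/k/

Dental: /t̪/ ~ /θ/
Retroflex: /ʈ/ ~ /ʂ/
Palatal: /c/ ~ /ç/
Uvular: /q/ ~ /χ/
Glottal: /ʔ/ ~ /h/
Velar: only /k/ (stop); no fricative partner.
So /k/ is the unpaired segment.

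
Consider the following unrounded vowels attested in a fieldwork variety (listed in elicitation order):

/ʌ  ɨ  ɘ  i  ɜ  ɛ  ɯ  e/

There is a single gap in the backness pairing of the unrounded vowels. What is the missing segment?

Front: /i/ (high), /e/ (high-mid), /ɛ/ (low-mid).
Central: /ɨ/ (high), /ɘ/ (high-mid), /ɜ/ (low-mid).
Back: /ɯ/ (high), /ʌ/ (low-mid).
The high-mid row has no back member, so the gap is the high-mid back unrounded vowel /ɤ/.

/ɤ/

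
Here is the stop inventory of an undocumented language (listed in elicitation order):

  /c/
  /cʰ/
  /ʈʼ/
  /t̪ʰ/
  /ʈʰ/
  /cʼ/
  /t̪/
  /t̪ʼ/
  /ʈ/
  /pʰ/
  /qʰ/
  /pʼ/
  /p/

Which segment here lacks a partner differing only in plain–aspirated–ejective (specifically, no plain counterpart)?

/qʰ/

Bilabial: /p/ ~ /pʰ/ ~ /pʼ/
Dental: /t̪/ ~ /t̪ʰ/ ~ /t̪ʼ/
Retroflex: /ʈ/ ~ /ʈʰ/ ~ /ʈʼ/
Palatal: /c/ ~ /cʰ/ ~ /cʼ/
Uvular: only /qʰ/ (aspirated); no plain partner.
So /qʰ/ is the unpaired segment.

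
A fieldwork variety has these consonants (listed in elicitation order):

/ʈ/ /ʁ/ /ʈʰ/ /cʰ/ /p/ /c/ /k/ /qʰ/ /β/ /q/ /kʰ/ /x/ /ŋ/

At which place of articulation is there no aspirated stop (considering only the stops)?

bilabial

bilabial: plain /p/, aspirated —.
retroflex: plain /ʈ/, aspirated /ʈʰ/.
palatal: plain /c/, aspirated /cʰ/.
velar: plain /k/, aspirated /kʰ/.
uvular: plain /q/, aspirated /qʰ/.
Every place of articulation has an aspirated member except bilabial, where /pʰ/ would be expected.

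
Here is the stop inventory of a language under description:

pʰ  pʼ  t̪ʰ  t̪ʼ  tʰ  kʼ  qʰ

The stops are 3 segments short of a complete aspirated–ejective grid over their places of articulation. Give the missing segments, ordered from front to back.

place of articulation  aspirated  ejective
bilabial          pʰ        pʼ      
dental            t̪ʰ       t̪ʼ     
alveolar          tʰ        —       
velar             —         kʼ      
uvular            qʰ        —       
Gaps, from front to back: alveolar lacks ejective (/tʼ/); velar lacks aspirated (/kʰ/); uvular lacks ejective (/qʼ/).

/tʼ/, /kʰ/, /qʼ/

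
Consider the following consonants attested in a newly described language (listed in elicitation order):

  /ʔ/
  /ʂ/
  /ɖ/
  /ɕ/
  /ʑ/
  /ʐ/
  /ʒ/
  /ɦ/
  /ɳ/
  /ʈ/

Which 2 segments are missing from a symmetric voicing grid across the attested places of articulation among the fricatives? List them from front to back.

postalveolar: voiceless —, voiced /ʒ/.
retroflex: voiceless /ʂ/, voiced /ʐ/.
alveolo-palatal: voiceless /ɕ/, voiced /ʑ/.
glottal: voiceless —, voiced /ɦ/.
Gaps, from front to back: postalveolar lacks voiceless (/ʃ/); glottal lacks voiceless (/h/).

/ʃ/, /h/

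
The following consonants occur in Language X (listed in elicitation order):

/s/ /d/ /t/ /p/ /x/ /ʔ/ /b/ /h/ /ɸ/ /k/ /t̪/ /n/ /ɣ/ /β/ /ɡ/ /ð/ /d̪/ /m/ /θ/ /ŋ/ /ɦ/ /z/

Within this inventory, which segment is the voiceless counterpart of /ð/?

/ð/ is a voiced dental fricative.
The voiceless counterpart is a voiceless dental fricative — in this inventory, /θ/.

/θ/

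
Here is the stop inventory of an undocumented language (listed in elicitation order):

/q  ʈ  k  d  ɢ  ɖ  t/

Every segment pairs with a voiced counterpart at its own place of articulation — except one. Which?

/k/

Alveolar: /t/ ~ /d/
Retroflex: /ʈ/ ~ /ɖ/
Uvular: /q/ ~ /ɢ/
Velar: only /k/ (voiceless); no voiced partner.
So /k/ is the unpaired segment.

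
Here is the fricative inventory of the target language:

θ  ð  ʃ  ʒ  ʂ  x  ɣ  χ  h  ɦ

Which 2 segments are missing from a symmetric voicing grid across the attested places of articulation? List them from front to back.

/ʐ/, /ʁ/

Voiceless: /θ/ (dental), /ʃ/ (postalveolar), /ʂ/ (retroflex), /x/ (velar), /χ/ (uvular), /h/ (glottal).
Voiced: /ð/ (dental), /ʒ/ (postalveolar), /ɣ/ (velar), /ɦ/ (glottal).
Gaps, from front to back: retroflex lacks voiced (/ʐ/); uvular lacks voiced (/ʁ/).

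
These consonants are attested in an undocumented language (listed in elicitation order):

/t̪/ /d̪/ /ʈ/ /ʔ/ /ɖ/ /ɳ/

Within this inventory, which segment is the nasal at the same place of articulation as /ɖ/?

/ɳ/

/ɖ/ is a voiced retroflex stop.
The nasal at the same place is a retroflex nasal — in this inventory, /ɳ/.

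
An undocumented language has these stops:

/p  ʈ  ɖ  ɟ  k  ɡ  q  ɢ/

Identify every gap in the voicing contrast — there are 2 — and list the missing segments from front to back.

/b/, /c/

Voiceless: /p/ (bilabial), /ʈ/ (retroflex), /k/ (velar), /q/ (uvular).
Voiced: /ɖ/ (retroflex), /ɟ/ (palatal), /ɡ/ (velar), /ɢ/ (uvular).
Gaps, from front to back: bilabial lacks voiced (/b/); palatal lacks voiceless (/c/).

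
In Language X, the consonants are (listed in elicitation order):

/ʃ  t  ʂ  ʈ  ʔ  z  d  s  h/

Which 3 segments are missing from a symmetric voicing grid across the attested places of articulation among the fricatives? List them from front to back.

/ʒ/, /ʐ/, /ɦ/

Voiceless: /s/ (alveolar), /ʃ/ (postalveolar), /ʂ/ (retroflex), /h/ (glottal).
Voiced: /z/ (alveolar).
Gaps, from front to back: postalveolar lacks voiced (/ʒ/); retroflex lacks voiced (/ʐ/); glottal lacks voiced (/ɦ/).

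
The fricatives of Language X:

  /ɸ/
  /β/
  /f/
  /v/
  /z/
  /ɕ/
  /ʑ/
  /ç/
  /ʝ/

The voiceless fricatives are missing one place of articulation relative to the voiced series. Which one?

alveolar

bilabial: voiceless /ɸ/, voiced /β/.
labiodental: voiceless /f/, voiced /v/.
alveolar: voiceless —, voiced /z/.
alveolo-palatal: voiceless /ɕ/, voiced /ʑ/.
palatal: voiceless /ç/, voiced /ʝ/.
Every place of articulation has a voiceless member except alveolar, where /s/ would be expected.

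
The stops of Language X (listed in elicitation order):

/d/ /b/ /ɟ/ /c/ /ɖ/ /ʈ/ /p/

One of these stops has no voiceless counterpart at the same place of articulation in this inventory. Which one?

Bilabial: /p/ ~ /b/
Retroflex: /ʈ/ ~ /ɖ/
Palatal: /c/ ~ /ɟ/
Alveolar: only /d/ (voiced); no voiceless partner.
So /d/ is the unpaired segment.

/d/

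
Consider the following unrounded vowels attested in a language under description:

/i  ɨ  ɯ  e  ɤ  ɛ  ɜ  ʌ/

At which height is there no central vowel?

high-mid

high: front /i/, central /ɨ/, back /ɯ/.
high-mid: front /e/, central —, back /ɤ/.
low-mid: front /ɛ/, central /ɜ/, back /ʌ/.
Every height has a central member except high-mid, where /ɘ/ would be expected.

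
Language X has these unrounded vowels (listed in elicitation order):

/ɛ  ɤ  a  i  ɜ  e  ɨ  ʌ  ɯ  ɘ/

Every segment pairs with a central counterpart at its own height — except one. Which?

High: /i/ ~ /ɨ/ ~ /ɯ/
High-mid: /e/ ~ /ɘ/ ~ /ɤ/
Low-mid: /ɛ/ ~ /ɜ/ ~ /ʌ/
Low: only /a/ (front); no central partner.
So /a/ is the unpaired segment.

/a/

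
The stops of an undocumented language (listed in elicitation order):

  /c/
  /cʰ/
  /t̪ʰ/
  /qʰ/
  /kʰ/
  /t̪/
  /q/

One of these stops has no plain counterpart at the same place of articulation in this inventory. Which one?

/kʰ/

Dental: /t̪/ ~ /t̪ʰ/
Palatal: /c/ ~ /cʰ/
Uvular: /q/ ~ /qʰ/
Velar: only /kʰ/ (aspirated); no plain partner.
So /kʰ/ is the unpaired segment.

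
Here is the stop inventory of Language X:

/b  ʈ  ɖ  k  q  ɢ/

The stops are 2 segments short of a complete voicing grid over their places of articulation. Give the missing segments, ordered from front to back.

place of articulation  voiceless  voiced  
bilabial          —         b       
retroflex         ʈ         ɖ       
velar             k         —       
uvular            q         ɢ       
Gaps, from front to back: bilabial lacks voiceless (/p/); velar lacks voiced (/ɡ/).

/p/, /ɡ/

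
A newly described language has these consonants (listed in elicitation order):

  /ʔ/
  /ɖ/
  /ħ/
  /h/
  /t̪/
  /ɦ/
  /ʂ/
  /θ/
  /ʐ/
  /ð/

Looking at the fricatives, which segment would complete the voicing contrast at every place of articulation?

/ʕ/

Voiceless: /θ/ (dental), /ʂ/ (retroflex), /ħ/ (pharyngeal), /h/ (glottal).
Voiced: /ð/ (dental), /ʐ/ (retroflex), /ɦ/ (glottal).
The pharyngeal row has no voiced member, so the gap is the voiced pharyngeal fricative /ʕ/.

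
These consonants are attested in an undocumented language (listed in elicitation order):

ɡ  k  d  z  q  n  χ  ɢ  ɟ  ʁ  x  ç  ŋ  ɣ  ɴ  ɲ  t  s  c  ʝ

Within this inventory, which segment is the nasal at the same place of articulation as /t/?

/n/

/t/ is a voiceless alveolar stop.
The nasal at the same place is an alveolar nasal — in this inventory, /n/.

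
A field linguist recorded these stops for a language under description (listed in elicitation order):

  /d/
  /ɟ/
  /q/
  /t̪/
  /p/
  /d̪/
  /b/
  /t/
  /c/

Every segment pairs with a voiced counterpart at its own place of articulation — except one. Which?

/q/

Bilabial: /p/ ~ /b/
Dental: /t̪/ ~ /d̪/
Alveolar: /t/ ~ /d/
Palatal: /c/ ~ /ɟ/
Uvular: only /q/ (voiceless); no voiced partner.
So /q/ is the unpaired segment.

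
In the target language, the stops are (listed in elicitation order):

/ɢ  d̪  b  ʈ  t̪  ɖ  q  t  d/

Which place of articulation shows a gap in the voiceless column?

bilabial

bilabial: voiceless —, voiced /b/.
dental: voiceless /t̪/, voiced /d̪/.
alveolar: voiceless /t/, voiced /d/.
retroflex: voiceless /ʈ/, voiced /ɖ/.
uvular: voiceless /q/, voiced /ɢ/.
Every place of articulation has a voiceless member except bilabial, where /p/ would be expected.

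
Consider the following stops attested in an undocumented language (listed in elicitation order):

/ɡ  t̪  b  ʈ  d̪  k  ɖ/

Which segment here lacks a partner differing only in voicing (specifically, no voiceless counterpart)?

Dental: /t̪/ ~ /d̪/
Retroflex: /ʈ/ ~ /ɖ/
Velar: /k/ ~ /ɡ/
Bilabial: only /b/ (voiced); no voiceless partner.
So /b/ is the unpaired segment.

/b/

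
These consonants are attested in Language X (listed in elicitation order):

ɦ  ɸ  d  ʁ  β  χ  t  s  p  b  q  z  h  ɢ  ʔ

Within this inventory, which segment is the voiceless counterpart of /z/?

/z/ is a voiced alveolar fricative.
The voiceless counterpart is a voiceless alveolar fricative — in this inventory, /s/.

/s/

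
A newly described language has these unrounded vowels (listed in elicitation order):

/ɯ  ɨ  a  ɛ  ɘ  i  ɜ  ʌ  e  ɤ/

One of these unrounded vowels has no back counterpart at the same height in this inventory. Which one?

/a/

High: /i/ ~ /ɨ/ ~ /ɯ/
High-mid: /e/ ~ /ɘ/ ~ /ɤ/
Low-mid: /ɛ/ ~ /ɜ/ ~ /ʌ/
Low: only /a/ (front); no back partner.
So /a/ is the unpaired segment.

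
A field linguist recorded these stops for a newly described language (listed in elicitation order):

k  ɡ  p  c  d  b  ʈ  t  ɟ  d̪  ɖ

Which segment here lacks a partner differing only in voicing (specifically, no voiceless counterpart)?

/d̪/

Bilabial: /p/ ~ /b/
Alveolar: /t/ ~ /d/
Retroflex: /ʈ/ ~ /ɖ/
Palatal: /c/ ~ /ɟ/
Velar: /k/ ~ /ɡ/
Dental: only /d̪/ (voiced); no voiceless partner.
So /d̪/ is the unpaired segment.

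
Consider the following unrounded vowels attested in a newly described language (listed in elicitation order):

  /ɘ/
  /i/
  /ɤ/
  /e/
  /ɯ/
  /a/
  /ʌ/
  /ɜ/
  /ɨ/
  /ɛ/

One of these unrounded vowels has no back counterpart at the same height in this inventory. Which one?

/a/

High: /i/ ~ /ɨ/ ~ /ɯ/
High-mid: /e/ ~ /ɘ/ ~ /ɤ/
Low-mid: /ɛ/ ~ /ɜ/ ~ /ʌ/
Low: only /a/ (front); no back partner.
So /a/ is the unpaired segment.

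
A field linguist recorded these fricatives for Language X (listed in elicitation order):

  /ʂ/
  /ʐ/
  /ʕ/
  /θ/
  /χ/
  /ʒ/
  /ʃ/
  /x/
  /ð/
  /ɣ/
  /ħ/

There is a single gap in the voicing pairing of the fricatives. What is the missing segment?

/ʁ/

Voiceless: /θ/ (dental), /ʃ/ (postalveolar), /ʂ/ (retroflex), /x/ (velar), /χ/ (uvular), /ħ/ (pharyngeal).
Voiced: /ð/ (dental), /ʒ/ (postalveolar), /ʐ/ (retroflex), /ɣ/ (velar), /ʕ/ (pharyngeal).
The uvular row has no voiced member, so the gap is the voiced uvular fricative /ʁ/.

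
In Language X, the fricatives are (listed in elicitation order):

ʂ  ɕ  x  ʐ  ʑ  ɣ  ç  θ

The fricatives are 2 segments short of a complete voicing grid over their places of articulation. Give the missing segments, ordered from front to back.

/ð/, /ʝ/

dental: voiceless /θ/, voiced —.
retroflex: voiceless /ʂ/, voiced /ʐ/.
alveolo-palatal: voiceless /ɕ/, voiced /ʑ/.
palatal: voiceless /ç/, voiced —.
velar: voiceless /x/, voiced /ɣ/.
Gaps, from front to back: dental lacks voiced (/ð/); palatal lacks voiced (/ʝ/).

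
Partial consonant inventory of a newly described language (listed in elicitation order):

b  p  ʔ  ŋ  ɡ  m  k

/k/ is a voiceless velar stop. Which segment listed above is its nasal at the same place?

The nasal at the same place is a velar nasal — in this inventory, /ŋ/.

/ŋ/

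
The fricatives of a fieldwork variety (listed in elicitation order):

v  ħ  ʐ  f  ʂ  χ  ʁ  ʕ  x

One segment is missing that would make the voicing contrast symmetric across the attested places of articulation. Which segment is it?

labiodental: voiceless /f/, voiced /v/.
retroflex: voiceless /ʂ/, voiced /ʐ/.
velar: voiceless /x/, voiced —.
uvular: voiceless /χ/, voiced /ʁ/.
pharyngeal: voiceless /ħ/, voiced /ʕ/.
The velar row has no voiced member, so the gap is the voiced velar fricative /ɣ/.

/ɣ/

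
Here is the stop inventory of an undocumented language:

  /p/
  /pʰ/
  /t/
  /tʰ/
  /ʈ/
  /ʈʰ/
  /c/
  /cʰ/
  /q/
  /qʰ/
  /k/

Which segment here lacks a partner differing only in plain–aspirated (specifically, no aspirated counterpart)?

Bilabial: /p/ ~ /pʰ/
Alveolar: /t/ ~ /tʰ/
Retroflex: /ʈ/ ~ /ʈʰ/
Palatal: /c/ ~ /cʰ/
Uvular: /q/ ~ /qʰ/
Velar: only /k/ (plain); no aspirated partner.
So /k/ is the unpaired segment.

/k/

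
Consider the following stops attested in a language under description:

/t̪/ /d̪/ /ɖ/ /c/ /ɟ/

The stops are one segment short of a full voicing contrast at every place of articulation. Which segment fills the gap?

dental: voiceless /t̪/, voiced /d̪/.
retroflex: voiceless —, voiced /ɖ/.
palatal: voiceless /c/, voiced /ɟ/.
The retroflex row has no voiceless member, so the gap is the voiceless retroflex stop /ʈ/.

/ʈ/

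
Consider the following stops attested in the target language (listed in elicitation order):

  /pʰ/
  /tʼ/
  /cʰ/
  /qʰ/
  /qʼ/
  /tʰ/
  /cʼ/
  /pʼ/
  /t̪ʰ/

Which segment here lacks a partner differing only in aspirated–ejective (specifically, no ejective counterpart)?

/t̪ʰ/

Bilabial: /pʰ/ ~ /pʼ/
Alveolar: /tʰ/ ~ /tʼ/
Palatal: /cʰ/ ~ /cʼ/
Uvular: /qʰ/ ~ /qʼ/
Dental: only /t̪ʰ/ (aspirated); no ejective partner.
So /t̪ʰ/ is the unpaired segment.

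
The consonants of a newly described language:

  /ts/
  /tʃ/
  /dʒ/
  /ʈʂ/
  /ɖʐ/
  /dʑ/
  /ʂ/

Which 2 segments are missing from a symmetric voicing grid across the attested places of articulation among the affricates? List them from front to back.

alveolar: voiceless /ts/, voiced —.
postalveolar: voiceless /tʃ/, voiced /dʒ/.
retroflex: voiceless /ʈʂ/, voiced /ɖʐ/.
alveolo-palatal: voiceless —, voiced /dʑ/.
Gaps, from front to back: alveolar lacks voiced (/dz/); alveolo-palatal lacks voiceless (/tɕ/).

/dz/, /tɕ/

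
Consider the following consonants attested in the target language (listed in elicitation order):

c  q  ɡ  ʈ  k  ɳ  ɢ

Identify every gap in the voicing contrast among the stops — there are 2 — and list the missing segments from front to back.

retroflex: voiceless /ʈ/, voiced —.
palatal: voiceless /c/, voiced —.
velar: voiceless /k/, voiced /ɡ/.
uvular: voiceless /q/, voiced /ɢ/.
Gaps, from front to back: retroflex lacks voiced (/ɖ/); palatal lacks voiced (/ɟ/).

/ɖ/, /ɟ/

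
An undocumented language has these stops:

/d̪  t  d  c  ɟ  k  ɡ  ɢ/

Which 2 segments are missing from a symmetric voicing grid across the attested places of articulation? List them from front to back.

place of articulation  voiceless  voiced  
dental            —         d̪      
alveolar          t         d       
palatal           c         ɟ       
velar             k         ɡ       
uvular            —         ɢ       
Gaps, from front to back: dental lacks voiceless (/t̪/); uvular lacks voiceless (/q/).

/t̪/, /q/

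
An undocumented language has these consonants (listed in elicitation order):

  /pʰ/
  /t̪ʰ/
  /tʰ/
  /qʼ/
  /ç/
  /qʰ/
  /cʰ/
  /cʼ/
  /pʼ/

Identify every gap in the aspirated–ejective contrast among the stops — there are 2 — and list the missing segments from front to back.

bilabial: aspirated /pʰ/, ejective /pʼ/.
dental: aspirated /t̪ʰ/, ejective —.
alveolar: aspirated /tʰ/, ejective —.
palatal: aspirated /cʰ/, ejective /cʼ/.
uvular: aspirated /qʰ/, ejective /qʼ/.
Gaps, from front to back: dental lacks ejective (/t̪ʼ/); alveolar lacks ejective (/tʼ/).

/t̪ʼ/, /tʼ/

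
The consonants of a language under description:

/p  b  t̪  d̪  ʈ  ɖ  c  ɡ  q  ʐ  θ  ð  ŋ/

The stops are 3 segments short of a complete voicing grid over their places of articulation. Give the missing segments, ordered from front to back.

/ɟ/, /k/, /ɢ/

Voiceless: /p/ (bilabial), /t̪/ (dental), /ʈ/ (retroflex), /c/ (palatal), /q/ (uvular).
Voiced: /b/ (bilabial), /d̪/ (dental), /ɖ/ (retroflex), /ɡ/ (velar).
Gaps, from front to back: palatal lacks voiced (/ɟ/); velar lacks voiceless (/k/); uvular lacks voiced (/ɢ/).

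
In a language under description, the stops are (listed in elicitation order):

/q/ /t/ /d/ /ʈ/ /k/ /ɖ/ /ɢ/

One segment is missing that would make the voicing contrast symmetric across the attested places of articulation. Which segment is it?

alveolar: voiceless /t/, voiced /d/.
retroflex: voiceless /ʈ/, voiced /ɖ/.
velar: voiceless /k/, voiced —.
uvular: voiceless /q/, voiced /ɢ/.
The velar row has no voiced member, so the gap is the voiced velar stop /ɡ/.

/ɡ/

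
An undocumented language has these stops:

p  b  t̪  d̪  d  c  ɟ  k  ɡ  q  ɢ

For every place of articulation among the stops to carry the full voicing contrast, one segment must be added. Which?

/t/

place of articulation  voiceless  voiced  
bilabial          p         b       
dental            t̪        d̪      
alveolar          —         d       
palatal           c         ɟ       
velar             k         ɡ       
uvular            q         ɢ       
The alveolar row has no voiceless member, so the gap is the voiceless alveolar stop /t/.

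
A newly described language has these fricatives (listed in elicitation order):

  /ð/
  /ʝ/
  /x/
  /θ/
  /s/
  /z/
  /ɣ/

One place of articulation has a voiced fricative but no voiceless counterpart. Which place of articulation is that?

palatal

Voiceless: /θ/ (dental), /s/ (alveolar), /x/ (velar).
Voiced: /ð/ (dental), /z/ (alveolar), /ʝ/ (palatal), /ɣ/ (velar).
Every place of articulation has a voiceless member except palatal, where /ç/ would be expected.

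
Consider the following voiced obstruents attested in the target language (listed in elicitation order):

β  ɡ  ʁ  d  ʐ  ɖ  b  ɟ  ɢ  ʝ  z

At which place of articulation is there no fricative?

place of articulation  stop      fricative
bilabial          b         β       
alveolar          d         z       
retroflex         ɖ         ʐ       
palatal           ɟ         ʝ       
velar             ɡ         —       
uvular            ɢ         ʁ       
Every place of articulation has a fricative member except velar, where /ɣ/ would be expected.

velar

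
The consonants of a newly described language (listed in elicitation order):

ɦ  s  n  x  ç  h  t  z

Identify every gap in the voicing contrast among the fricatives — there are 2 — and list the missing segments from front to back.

/ʝ/, /ɣ/

alveolar: voiceless /s/, voiced /z/.
palatal: voiceless /ç/, voiced —.
velar: voiceless /x/, voiced —.
glottal: voiceless /h/, voiced /ɦ/.
Gaps, from front to back: palatal lacks voiced (/ʝ/); velar lacks voiced (/ɣ/).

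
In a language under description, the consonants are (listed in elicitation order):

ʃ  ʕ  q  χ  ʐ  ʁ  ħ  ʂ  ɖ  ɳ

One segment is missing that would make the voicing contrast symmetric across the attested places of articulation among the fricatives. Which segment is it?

/ʒ/

Voiceless: /ʃ/ (postalveolar), /ʂ/ (retroflex), /χ/ (uvular), /ħ/ (pharyngeal).
Voiced: /ʐ/ (retroflex), /ʁ/ (uvular), /ʕ/ (pharyngeal).
The postalveolar row has no voiced member, so the gap is the voiced postalveolar fricative /ʒ/.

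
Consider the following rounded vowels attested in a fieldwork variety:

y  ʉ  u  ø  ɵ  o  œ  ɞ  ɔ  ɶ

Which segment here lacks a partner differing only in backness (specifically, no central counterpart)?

/ɶ/

High: /y/ ~ /ʉ/ ~ /u/
High-mid: /ø/ ~ /ɵ/ ~ /o/
Low-mid: /œ/ ~ /ɞ/ ~ /ɔ/
Low: only /ɶ/ (front); no central partner.
So /ɶ/ is the unpaired segment.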